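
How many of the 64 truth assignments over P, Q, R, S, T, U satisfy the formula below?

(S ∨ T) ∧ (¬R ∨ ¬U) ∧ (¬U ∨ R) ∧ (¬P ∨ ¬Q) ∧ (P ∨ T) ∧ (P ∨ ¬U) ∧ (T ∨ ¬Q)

14

There are 2^6 = 64 truth assignments over (P, Q, R, S, T, U).
Split on U. With U = True, the clauses containing U are satisfied and ¬U drops from the rest; 0 of the 2^5 = 32 assignments to the other variables satisfy what remains.
With U = False, by the same count on the reduced clause set, 14 assignments work.
(One model: P=F, Q=F, R=F, S=F, T=T, U=F.)
Total: 0 + 14 = 14.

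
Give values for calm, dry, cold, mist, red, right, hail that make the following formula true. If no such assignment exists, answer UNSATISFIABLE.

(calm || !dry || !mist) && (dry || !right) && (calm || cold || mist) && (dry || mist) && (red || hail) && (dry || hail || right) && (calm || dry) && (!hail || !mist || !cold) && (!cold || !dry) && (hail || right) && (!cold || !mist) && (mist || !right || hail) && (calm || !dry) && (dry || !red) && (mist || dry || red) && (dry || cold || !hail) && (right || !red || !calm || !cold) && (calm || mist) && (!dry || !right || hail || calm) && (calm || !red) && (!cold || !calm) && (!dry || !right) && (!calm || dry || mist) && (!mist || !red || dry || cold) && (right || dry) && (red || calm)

calm ↦ true; dry ↦ true; cold ↦ false; mist ↦ true; red ↦ true; right ↦ false; hail ↦ true

Try dry = true.
Unit clause (!cold) forces cold = false.
Unit clause (calm) forces calm = true.
Unit clause (!right) forces right = false.
Unit clause (hail) forces hail = true.
Every clause is now satisfied; mist, red are unconstrained.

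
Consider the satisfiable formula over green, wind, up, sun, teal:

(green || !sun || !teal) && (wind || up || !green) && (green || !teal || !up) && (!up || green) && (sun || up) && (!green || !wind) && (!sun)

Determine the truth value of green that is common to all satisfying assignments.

True

Suppose green = false.
(!up) alone gives up = false.
(sun) alone gives sun = true.
But (!sun) is also a unit clause — contradiction.
So every satisfying assignment has green = True.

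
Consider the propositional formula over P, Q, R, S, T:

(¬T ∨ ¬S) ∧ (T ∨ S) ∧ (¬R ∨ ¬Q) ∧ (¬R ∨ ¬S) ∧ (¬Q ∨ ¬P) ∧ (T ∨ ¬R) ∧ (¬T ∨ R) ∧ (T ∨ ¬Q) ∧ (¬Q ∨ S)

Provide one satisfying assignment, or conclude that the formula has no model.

Branch on T: set T = False.
The clause (S) is unit, so S = True.
The clause (¬R) is unit, so R = False.
The clause (¬Q) is unit, so Q = False.
Every clause is now satisfied; P is unconstrained.

P: False,  Q: False,  R: False,  S: True,  T: False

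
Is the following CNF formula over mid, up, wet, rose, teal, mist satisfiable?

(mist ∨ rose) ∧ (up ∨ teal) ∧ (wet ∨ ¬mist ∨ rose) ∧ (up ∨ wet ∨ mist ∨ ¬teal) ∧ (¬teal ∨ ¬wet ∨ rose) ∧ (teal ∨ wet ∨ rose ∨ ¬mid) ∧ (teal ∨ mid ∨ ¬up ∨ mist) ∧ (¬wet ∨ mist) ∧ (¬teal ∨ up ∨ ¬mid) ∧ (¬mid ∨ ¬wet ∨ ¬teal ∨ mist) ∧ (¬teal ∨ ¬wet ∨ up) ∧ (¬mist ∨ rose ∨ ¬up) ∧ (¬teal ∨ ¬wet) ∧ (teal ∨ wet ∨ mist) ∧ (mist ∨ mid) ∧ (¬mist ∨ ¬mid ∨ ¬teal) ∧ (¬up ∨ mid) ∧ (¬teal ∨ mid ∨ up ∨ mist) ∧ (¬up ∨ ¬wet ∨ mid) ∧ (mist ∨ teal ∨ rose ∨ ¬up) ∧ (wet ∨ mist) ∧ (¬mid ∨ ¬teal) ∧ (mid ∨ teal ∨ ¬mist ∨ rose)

Satisfiable

Case mist = True:
Case up = True:
From the singleton clause (rose), rose = True.
From the singleton clause (mid), mid = True.
From the singleton clause (¬teal), teal = False.
No clause remains; wet is free.
A satisfying assignment: mid ↦ True,  up ↦ True,  wet ↦ False,  rose ↦ True,  teal ↦ False,  mist ↦ True.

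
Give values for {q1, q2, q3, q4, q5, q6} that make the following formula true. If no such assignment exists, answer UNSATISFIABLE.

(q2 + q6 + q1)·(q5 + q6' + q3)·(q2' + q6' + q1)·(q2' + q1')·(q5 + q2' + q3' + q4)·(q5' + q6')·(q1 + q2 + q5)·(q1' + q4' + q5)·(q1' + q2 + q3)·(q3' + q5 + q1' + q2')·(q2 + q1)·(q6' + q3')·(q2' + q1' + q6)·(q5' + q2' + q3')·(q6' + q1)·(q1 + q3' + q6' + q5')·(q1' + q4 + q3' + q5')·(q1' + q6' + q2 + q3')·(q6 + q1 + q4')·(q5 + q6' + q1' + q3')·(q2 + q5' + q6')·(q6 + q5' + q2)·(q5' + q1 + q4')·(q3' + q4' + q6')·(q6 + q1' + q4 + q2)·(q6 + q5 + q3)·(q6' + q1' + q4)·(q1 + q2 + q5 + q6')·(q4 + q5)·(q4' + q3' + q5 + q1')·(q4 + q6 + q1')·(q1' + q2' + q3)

Suppose q2 = 1.
(q1') alone gives q1 = 0.
(q6') alone gives q6 = 0.
(q4') alone gives q4 = 0.
(q5) alone gives q5 = 1.
(q3') alone gives q3 = 0.
This assignment satisfies each clause.

q1 ↦ 0, q2 ↦ 1, q3 ↦ 0, q4 ↦ 0, q5 ↦ 1, q6 ↦ 0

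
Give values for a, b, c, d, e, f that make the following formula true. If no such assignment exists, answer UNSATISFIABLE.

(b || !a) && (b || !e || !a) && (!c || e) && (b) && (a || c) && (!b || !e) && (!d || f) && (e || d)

a=true; b=true; c=false; d=true; e=false; f=true

(b) alone gives b = true.
(!e) alone gives e = false.
(!c) alone gives c = false.
(a) alone gives a = true.
(d) alone gives d = true.
(f) alone gives f = true.
This assignment satisfies each clause.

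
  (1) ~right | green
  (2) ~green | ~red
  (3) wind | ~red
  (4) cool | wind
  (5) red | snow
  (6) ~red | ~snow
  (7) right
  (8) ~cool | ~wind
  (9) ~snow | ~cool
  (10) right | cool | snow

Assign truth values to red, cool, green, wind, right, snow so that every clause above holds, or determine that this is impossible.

(right) alone gives right = 1.
(green) alone gives green = 1.
(~red) alone gives red = 0.
(snow) alone gives snow = 1.
(~cool) alone gives cool = 0.
(wind) alone gives wind = 1.
Every clause now holds.

red: 0,  cool: 0,  green: 1,  wind: 1,  right: 1,  snow: 1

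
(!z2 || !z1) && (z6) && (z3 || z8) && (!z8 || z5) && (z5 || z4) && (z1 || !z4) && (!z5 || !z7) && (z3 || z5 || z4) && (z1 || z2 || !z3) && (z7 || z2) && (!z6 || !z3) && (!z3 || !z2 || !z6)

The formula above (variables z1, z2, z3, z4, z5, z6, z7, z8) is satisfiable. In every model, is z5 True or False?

True

Suppose z5 = false.
Unit clause (z6) forces z6 = true.
Unit clause (!z8) forces z8 = false.
Unit clause (z3) forces z3 = true.
But (!z3) is also a unit clause — contradiction.
So every satisfying assignment has z5 = True.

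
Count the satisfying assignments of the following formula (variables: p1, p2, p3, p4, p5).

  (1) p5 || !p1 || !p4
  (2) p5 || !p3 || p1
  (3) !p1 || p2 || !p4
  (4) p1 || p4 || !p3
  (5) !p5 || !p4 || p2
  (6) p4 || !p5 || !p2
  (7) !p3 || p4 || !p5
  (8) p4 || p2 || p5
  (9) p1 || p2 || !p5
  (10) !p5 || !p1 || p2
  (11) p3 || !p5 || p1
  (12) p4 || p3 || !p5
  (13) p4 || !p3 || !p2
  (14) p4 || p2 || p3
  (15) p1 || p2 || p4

7

There are 2^5 = 32 truth assignments over (p1, p2, p3, p4, p5).
Split on p4. With p4 = true, the clauses containing p4 are satisfied and !p4 drops from the rest; 5 of the 2^4 = 16 assignments to the other variables satisfy what remains.
With p4 = false, by the same count on the reduced clause set, 2 assignments work.
Total: 5 + 2 = 7.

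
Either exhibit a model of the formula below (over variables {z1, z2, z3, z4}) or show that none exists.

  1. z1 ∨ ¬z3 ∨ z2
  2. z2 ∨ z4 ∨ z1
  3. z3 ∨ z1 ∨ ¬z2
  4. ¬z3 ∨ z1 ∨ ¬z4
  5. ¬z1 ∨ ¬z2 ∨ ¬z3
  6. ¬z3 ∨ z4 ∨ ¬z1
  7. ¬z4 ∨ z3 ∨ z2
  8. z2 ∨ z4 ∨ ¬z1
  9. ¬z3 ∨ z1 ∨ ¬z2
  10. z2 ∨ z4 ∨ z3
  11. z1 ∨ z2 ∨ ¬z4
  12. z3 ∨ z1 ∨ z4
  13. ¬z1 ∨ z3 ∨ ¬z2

Try z1 = True.
Try z2 = False.
From the singleton clause (z4), z4 = True.
From the singleton clause (z3), z3 = True.
This assignment satisfies each clause.

z1 ↦ True,  z2 ↦ False,  z3 ↦ True,  z4 ↦ True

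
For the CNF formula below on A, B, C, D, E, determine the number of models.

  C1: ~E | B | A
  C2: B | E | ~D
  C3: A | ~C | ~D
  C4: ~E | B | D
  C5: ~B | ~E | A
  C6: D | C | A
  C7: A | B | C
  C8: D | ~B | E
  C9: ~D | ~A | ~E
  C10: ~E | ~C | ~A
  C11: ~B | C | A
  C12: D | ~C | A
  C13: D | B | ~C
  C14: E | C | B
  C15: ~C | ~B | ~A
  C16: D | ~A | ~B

1

There are 2^5 = 32 truth assignments over (A, B, C, D, E).
Split on C. With C = 1, the clauses containing C are satisfied and ~C drops from the rest; 0 of the 2^4 = 16 assignments to the other variables satisfy what remains.
With C = 0, by the same count on the reduced clause set, 1 assignment works.
(One model: A=T, B=T, C=F, D=T, E=F.)
Total: 0 + 1 = 1.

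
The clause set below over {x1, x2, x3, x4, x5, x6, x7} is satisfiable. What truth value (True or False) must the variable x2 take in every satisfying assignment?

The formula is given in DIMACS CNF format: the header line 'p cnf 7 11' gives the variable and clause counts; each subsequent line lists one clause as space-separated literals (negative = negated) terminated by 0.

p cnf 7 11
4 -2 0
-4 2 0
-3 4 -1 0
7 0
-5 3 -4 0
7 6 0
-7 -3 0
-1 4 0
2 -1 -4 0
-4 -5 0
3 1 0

Suppose x2 = False.
(¬x4) alone gives x4 = False.
(x7) alone gives x7 = True.
(¬x3) alone gives x3 = False.
(¬x1) alone gives x1 = False.
Now (x1) is unsatisfied and unit — conflict.
So every satisfying assignment has x2 = True.

True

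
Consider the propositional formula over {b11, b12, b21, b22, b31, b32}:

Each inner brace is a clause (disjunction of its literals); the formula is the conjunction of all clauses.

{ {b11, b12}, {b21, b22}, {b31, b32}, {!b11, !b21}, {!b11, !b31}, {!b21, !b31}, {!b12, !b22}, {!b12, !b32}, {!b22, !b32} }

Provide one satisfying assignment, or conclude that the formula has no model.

UNSATISFIABLE

Branch on b11: set b11 = true.
From the singleton clause (!b21), b21 = false.
From the singleton clause (b22), b22 = true.
From the singleton clause (!b31), b31 = false.
From the singleton clause (b32), b32 = true.
That conflicts with the unit clause (!b32).
So b11 must be the other value — set b11 = false.
From the singleton clause (b12), b12 = true.
From the singleton clause (!b22), b22 = false.
From the singleton clause (b21), b21 = true.
From the singleton clause (!b31), b31 = false.
From the singleton clause (b32), b32 = true.
That conflicts with the unit clause (!b32).
Neither b11 = true nor b11 = false works.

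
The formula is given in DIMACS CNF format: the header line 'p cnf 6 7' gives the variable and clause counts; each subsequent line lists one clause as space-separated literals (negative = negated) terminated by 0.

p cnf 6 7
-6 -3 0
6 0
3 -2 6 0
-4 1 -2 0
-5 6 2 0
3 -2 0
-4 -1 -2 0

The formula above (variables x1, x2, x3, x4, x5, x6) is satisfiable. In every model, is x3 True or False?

False

Suppose x3 = True.
(¬x6) alone gives x6 = False.
But (x6) is also a unit clause — contradiction.
So every satisfying assignment has x3 = False.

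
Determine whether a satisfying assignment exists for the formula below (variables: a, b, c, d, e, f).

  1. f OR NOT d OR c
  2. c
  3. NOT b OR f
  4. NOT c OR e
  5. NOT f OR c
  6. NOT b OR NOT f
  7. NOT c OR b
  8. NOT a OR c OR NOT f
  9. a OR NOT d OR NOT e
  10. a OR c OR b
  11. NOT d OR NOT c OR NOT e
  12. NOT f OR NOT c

From the singleton clause (c), c = true.
From the singleton clause (e), e = true.
From the singleton clause (b), b = true.
From the singleton clause (f), f = true.
That conflicts with the unit clause (NOT f).
No assignment satisfies every clause.

No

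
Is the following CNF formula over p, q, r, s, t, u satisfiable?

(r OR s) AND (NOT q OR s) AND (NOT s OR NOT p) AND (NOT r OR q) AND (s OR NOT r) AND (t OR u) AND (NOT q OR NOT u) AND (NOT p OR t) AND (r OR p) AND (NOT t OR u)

No

Suppose r = true.
Unit clause (q) forces q = true.
Unit clause (s) forces s = true.
Unit clause (NOT p) forces p = false.
Unit clause (NOT u) forces u = false.
Unit clause (t) forces t = true.
That conflicts with the unit clause (NOT t).
Backtrack on r: now try r = false.
Unit clause (s) forces s = true.
Unit clause (NOT p) forces p = false.
That conflicts with the unit clause (p).
Either choice for r ends in contradiction.
No assignment satisfies every clause.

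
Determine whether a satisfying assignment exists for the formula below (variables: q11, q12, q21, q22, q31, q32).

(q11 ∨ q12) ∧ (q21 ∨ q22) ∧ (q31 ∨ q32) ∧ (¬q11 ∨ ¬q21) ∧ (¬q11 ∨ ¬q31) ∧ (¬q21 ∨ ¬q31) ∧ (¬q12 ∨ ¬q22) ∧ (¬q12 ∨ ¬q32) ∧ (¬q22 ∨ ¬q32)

Suppose q11 = True.
The clause (¬q21) is unit, so q21 = False.
The clause (q22) is unit, so q22 = True.
The clause (¬q31) is unit, so q31 = False.
The clause (q32) is unit, so q32 = True.
Now (¬q32) is unsatisfied and unit — conflict.
That branch fails; take q11 = False instead.
The clause (q12) is unit, so q12 = True.
The clause (¬q22) is unit, so q22 = False.
The clause (q21) is unit, so q21 = True.
The clause (¬q31) is unit, so q31 = False.
The clause (q32) is unit, so q32 = True.
Now (¬q32) is unsatisfied and unit — conflict.
Either choice for q11 ends in contradiction.
No assignment satisfies every clause.

Unsatisfiable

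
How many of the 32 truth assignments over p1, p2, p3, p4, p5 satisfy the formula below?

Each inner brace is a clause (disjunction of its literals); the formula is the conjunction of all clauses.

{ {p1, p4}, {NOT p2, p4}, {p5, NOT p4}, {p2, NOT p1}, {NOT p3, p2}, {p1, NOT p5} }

2

There are 2^5 = 32 truth assignments over (p1, p2, p3, p4, p5).
Split on p2. With p2 = true, the clauses containing p2 are satisfied and NOT p2 drops from the rest; 2 of the 2^4 = 16 assignments to the other variables satisfy what remains.
With p2 = false, by the same count on the reduced clause set, 0 assignments work.
Total: 2 + 0 = 2.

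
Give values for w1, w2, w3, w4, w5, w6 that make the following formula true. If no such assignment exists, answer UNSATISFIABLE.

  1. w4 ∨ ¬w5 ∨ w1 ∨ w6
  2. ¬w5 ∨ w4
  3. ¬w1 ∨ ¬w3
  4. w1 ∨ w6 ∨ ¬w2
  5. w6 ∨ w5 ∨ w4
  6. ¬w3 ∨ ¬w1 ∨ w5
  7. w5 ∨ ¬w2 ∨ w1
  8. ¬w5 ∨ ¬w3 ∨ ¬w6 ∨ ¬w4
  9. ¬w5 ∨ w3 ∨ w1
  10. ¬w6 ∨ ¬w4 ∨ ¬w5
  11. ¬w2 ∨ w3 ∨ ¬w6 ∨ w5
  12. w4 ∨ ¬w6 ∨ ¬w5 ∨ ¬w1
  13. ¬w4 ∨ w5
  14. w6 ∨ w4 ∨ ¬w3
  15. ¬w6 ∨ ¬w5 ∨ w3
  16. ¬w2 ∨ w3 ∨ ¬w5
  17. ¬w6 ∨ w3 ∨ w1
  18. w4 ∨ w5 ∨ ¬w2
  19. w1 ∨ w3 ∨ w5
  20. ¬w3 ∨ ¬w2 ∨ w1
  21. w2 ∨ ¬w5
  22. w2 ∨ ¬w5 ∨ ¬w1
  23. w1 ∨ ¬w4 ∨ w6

w1: False, w2: False, w3: True, w4: False, w5: False, w6: True

Suppose w5 = False.
The clause (¬w4) is unit, so w4 = False.
The clause (w6) is unit, so w6 = True.
The clause (¬w2) is unit, so w2 = False.
Suppose w1 = False.
The clause (w3) is unit, so w3 = True.
This assignment satisfies each clause.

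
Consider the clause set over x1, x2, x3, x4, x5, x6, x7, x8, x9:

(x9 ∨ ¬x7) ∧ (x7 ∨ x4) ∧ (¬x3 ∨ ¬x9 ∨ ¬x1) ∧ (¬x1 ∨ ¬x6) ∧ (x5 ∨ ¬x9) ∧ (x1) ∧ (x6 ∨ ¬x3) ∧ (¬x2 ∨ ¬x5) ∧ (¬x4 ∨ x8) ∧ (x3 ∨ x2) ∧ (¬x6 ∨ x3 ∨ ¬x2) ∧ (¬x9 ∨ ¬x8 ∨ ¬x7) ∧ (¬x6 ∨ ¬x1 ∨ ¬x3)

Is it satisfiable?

Yes, satisfiable

(x1) alone gives x1 = True.
(¬x6) alone gives x6 = False.
(¬x3) alone gives x3 = False.
(x2) alone gives x2 = True.
(¬x5) alone gives x5 = False.
(¬x9) alone gives x9 = False.
(¬x7) alone gives x7 = False.
(x4) alone gives x4 = True.
(x8) alone gives x8 = True.
All clauses are satisfied.
A satisfying assignment: x1 ↦ True,  x2 ↦ True,  x3 ↦ False,  x4 ↦ True,  x5 ↦ False,  x6 ↦ False,  x7 ↦ False,  x8 ↦ True,  x9 ↦ False.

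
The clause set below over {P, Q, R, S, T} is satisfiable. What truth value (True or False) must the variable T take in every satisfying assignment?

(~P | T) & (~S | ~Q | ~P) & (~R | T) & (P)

True

Suppose T = 0.
(~P) alone gives P = 0.
That conflicts with the unit clause (P).
So every satisfying assignment has T = True.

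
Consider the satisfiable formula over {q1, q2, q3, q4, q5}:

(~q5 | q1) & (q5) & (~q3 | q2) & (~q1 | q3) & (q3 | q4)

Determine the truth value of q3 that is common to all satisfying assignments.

Suppose q3 = 0.
(q5) alone gives q5 = 1.
(q1) alone gives q1 = 1.
That conflicts with the unit clause (~q1).
So every satisfying assignment has q3 = True.

True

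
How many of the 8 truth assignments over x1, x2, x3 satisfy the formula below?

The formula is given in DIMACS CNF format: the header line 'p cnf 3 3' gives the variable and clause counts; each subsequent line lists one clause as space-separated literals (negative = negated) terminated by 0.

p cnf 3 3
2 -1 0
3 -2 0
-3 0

There are 2^3 = 8 truth assignments over (x1, x2, x3).
Split on x2. With x2 = True, the clauses containing x2 are satisfied and ¬x2 drops from the rest; 0 of the 2^2 = 4 assignments to the other variables satisfy what remains.
With x2 = False, by the same count on the reduced clause set, 1 assignment works.
(One model: x1=F, x2=F, x3=F.)
Total: 0 + 1 = 1.

1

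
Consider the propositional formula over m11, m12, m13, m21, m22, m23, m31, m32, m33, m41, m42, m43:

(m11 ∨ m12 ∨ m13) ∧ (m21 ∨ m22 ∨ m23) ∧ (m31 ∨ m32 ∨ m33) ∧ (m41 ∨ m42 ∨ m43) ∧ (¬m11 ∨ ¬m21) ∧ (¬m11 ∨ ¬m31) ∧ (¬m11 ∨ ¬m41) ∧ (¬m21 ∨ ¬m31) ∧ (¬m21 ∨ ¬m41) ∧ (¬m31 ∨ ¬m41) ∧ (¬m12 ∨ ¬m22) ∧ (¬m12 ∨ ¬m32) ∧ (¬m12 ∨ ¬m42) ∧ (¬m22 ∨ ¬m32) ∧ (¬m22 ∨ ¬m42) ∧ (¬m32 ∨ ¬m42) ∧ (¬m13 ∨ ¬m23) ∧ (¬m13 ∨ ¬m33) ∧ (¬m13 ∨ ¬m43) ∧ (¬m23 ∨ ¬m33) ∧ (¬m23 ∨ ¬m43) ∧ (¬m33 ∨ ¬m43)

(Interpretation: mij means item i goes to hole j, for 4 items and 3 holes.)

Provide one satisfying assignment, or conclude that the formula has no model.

UNSATISFIABLE

Suppose m11 = False.
Suppose m12 = True.
(¬m22) alone gives m22 = False.
(¬m32) alone gives m32 = False.
(¬m42) alone gives m42 = False.
Suppose m21 = True.
(¬m31) alone gives m31 = False.
(m33) alone gives m33 = True.
(¬m41) alone gives m41 = False.
(m43) alone gives m43 = True.
Now (¬m43) is unsatisfied and unit — conflict.
So m21 must be the other value — set m21 = False.
(m23) alone gives m23 = True.
(¬m13) alone gives m13 = False.
(¬m33) alone gives m33 = False.
(m31) alone gives m31 = True.
(¬m41) alone gives m41 = False.
(m43) alone gives m43 = True.
Now (¬m43) is unsatisfied and unit — conflict.
Either choice for m21 ends in contradiction.
So m12 must be the other value — set m12 = False.
(m13) alone gives m13 = True.
(¬m23) alone gives m23 = False.
(¬m33) alone gives m33 = False.
(¬m43) alone gives m43 = False.
Suppose m21 = True.
(¬m31) alone gives m31 = False.
(m32) alone gives m32 = True.
(¬m41) alone gives m41 = False.
(m42) alone gives m42 = True.
Now (¬m42) is unsatisfied and unit — conflict.
So m21 must be the other value — set m21 = False.
(m22) alone gives m22 = True.
(¬m32) alone gives m32 = False.
(m31) alone gives m31 = True.
(¬m41) alone gives m41 = False.
(m42) alone gives m42 = True.
Now (¬m42) is unsatisfied and unit — conflict.
Either choice for m21 ends in contradiction.
Either choice for m12 ends in contradiction.
So m11 must be the other value — set m11 = True.
(¬m21) alone gives m21 = False.
(¬m31) alone gives m31 = False.
(¬m41) alone gives m41 = False.
Suppose m22 = True.
(¬m12) alone gives m12 = False.
(¬m32) alone gives m32 = False.
(m33) alone gives m33 = True.
(¬m42) alone gives m42 = False.
(m43) alone gives m43 = True.
Now (¬m43) is unsatisfied and unit — conflict.
So m22 must be the other value — set m22 = False.
(m23) alone gives m23 = True.
(¬m13) alone gives m13 = False.
(¬m33) alone gives m33 = False.
(m32) alone gives m32 = True.
(¬m12) alone gives m12 = False.
(¬m42) alone gives m42 = False.
(m43) alone gives m43 = True.
Now (¬m43) is unsatisfied and unit — conflict.
Either choice for m22 ends in contradiction.
Either choice for m11 ends in contradiction.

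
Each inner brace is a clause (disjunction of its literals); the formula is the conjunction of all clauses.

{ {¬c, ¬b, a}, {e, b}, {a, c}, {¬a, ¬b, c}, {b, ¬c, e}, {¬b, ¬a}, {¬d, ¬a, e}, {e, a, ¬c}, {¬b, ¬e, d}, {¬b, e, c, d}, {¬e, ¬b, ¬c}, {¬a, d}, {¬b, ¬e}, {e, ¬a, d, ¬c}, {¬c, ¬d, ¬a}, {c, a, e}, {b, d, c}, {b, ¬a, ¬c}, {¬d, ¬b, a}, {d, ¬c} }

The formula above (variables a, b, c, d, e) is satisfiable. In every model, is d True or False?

Suppose d = False.
The clause (¬a) is unit, so a = False.
The clause (c) is unit, so c = True.
Now (¬c) is unsatisfied and unit — conflict.
So every satisfying assignment has d = True.

True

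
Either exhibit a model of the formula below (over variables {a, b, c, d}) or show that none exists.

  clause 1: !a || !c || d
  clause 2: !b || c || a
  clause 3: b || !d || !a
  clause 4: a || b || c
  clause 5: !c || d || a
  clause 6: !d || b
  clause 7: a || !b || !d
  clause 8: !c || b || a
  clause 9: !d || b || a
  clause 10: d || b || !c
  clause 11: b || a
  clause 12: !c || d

Branch on d: set d = false.
The clause (!c) is unit, so c = false.
Branch on b: set b = false.
The clause (a) is unit, so a = true.
Every clause now holds.

a=true; b=false; c=false; d=false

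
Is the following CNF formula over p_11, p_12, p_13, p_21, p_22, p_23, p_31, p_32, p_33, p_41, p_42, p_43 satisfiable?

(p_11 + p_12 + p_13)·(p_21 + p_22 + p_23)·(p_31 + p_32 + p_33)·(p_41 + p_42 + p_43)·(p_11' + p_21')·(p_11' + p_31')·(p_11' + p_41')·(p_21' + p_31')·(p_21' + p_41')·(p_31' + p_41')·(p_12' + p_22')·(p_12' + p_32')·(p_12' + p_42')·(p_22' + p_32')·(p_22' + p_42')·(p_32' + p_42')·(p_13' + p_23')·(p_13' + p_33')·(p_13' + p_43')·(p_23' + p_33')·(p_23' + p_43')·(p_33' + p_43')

No, unsatisfiable

Suppose p_11 = 0.
Suppose p_12 = 1.
The clause (p_22') is unit, so p_22 = 0.
The clause (p_32') is unit, so p_32 = 0.
The clause (p_42') is unit, so p_42 = 0.
Suppose p_21 = 1.
The clause (p_31') is unit, so p_31 = 0.
The clause (p_33) is unit, so p_33 = 1.
The clause (p_41') is unit, so p_41 = 0.
The clause (p_43) is unit, so p_43 = 1.
Now (p_43') is unsatisfied and unit — conflict.
Backtrack on p_21: now try p_21 = 0.
The clause (p_23) is unit, so p_23 = 1.
The clause (p_13') is unit, so p_13 = 0.
The clause (p_33') is unit, so p_33 = 0.
The clause (p_31) is unit, so p_31 = 1.
The clause (p_41') is unit, so p_41 = 0.
The clause (p_43) is unit, so p_43 = 1.
Now (p_43') is unsatisfied and unit — conflict.
Both values of p_21 lead to a conflict.
Backtrack on p_12: now try p_12 = 0.
The clause (p_13) is unit, so p_13 = 1.
The clause (p_23') is unit, so p_23 = 0.
The clause (p_33') is unit, so p_33 = 0.
The clause (p_43') is unit, so p_43 = 0.
Suppose p_21 = 1.
The clause (p_31') is unit, so p_31 = 0.
The clause (p_32) is unit, so p_32 = 1.
The clause (p_41') is unit, so p_41 = 0.
The clause (p_42) is unit, so p_42 = 1.
Now (p_42') is unsatisfied and unit — conflict.
Backtrack on p_21: now try p_21 = 0.
The clause (p_22) is unit, so p_22 = 1.
The clause (p_32') is unit, so p_32 = 0.
The clause (p_31) is unit, so p_31 = 1.
The clause (p_41') is unit, so p_41 = 0.
The clause (p_42) is unit, so p_42 = 1.
Now (p_42') is unsatisfied and unit — conflict.
Both values of p_21 lead to a conflict.
Both values of p_12 lead to a conflict.
Backtrack on p_11: now try p_11 = 1.
The clause (p_21') is unit, so p_21 = 0.
The clause (p_31') is unit, so p_31 = 0.
The clause (p_41') is unit, so p_41 = 0.
Suppose p_22 = 1.
The clause (p_12') is unit, so p_12 = 0.
The clause (p_32') is unit, so p_32 = 0.
The clause (p_33) is unit, so p_33 = 1.
The clause (p_42') is unit, so p_42 = 0.
The clause (p_43) is unit, so p_43 = 1.
Now (p_43') is unsatisfied and unit — conflict.
Backtrack on p_22: now try p_22 = 0.
The clause (p_23) is unit, so p_23 = 1.
The clause (p_13') is unit, so p_13 = 0.
The clause (p_33') is unit, so p_33 = 0.
The clause (p_32) is unit, so p_32 = 1.
The clause (p_12') is unit, so p_12 = 0.
The clause (p_42') is unit, so p_42 = 0.
The clause (p_43) is unit, so p_43 = 1.
Now (p_43') is unsatisfied and unit — conflict.
Both values of p_22 lead to a conflict.
Both values of p_11 lead to a conflict.
No assignment satisfies every clause.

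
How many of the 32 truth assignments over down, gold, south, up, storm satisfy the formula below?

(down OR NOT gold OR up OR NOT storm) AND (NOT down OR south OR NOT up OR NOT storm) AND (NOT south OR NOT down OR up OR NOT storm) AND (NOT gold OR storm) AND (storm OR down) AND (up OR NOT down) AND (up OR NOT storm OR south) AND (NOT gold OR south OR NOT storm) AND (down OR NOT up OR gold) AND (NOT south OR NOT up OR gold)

4

There are 2^5 = 32 truth assignments over (down, gold, south, up, storm).
Split on down. With down = true, the clauses containing down are satisfied and NOT down drops from the rest; 2 of the 2^4 = 16 assignments to the other variables satisfy what remains.
With down = false, by the same count on the reduced clause set, 2 assignments work.
Total: 2 + 2 = 4.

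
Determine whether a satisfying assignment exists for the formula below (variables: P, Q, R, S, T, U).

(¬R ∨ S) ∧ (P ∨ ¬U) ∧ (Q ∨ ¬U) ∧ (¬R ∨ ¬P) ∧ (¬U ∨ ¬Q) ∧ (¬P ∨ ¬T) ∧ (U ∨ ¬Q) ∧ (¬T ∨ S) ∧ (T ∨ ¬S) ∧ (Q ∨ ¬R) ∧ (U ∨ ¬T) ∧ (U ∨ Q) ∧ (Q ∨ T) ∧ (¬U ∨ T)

Unsatisfiable

Branch on R: set R = False.
Branch on P: set P = True.
The clause (¬T) is unit, so T = False.
The clause (¬S) is unit, so S = False.
The clause (Q) is unit, so Q = True.
The clause (¬U) is unit, so U = False.
But (U) is also a unit clause — contradiction.
Backtrack on P: now try P = False.
The clause (¬U) is unit, so U = False.
The clause (¬Q) is unit, so Q = False.
But (Q) is also a unit clause — contradiction.
Neither P = True nor P = False works.
Backtrack on R: now try R = True.
The clause (S) is unit, so S = True.
The clause (¬P) is unit, so P = False.
The clause (¬U) is unit, so U = False.
The clause (¬Q) is unit, so Q = False.
But (Q) is also a unit clause — contradiction.
Neither R = True nor R = False works.
No assignment satisfies every clause.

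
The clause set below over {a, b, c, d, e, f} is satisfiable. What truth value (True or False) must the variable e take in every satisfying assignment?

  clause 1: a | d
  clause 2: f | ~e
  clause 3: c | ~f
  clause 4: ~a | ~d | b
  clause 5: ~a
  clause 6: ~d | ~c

Suppose e = 1.
Unit clause (f) forces f = 1.
Unit clause (c) forces c = 1.
Unit clause (~a) forces a = 0.
Unit clause (d) forces d = 1.
That conflicts with the unit clause (~d).
So every satisfying assignment has e = False.

False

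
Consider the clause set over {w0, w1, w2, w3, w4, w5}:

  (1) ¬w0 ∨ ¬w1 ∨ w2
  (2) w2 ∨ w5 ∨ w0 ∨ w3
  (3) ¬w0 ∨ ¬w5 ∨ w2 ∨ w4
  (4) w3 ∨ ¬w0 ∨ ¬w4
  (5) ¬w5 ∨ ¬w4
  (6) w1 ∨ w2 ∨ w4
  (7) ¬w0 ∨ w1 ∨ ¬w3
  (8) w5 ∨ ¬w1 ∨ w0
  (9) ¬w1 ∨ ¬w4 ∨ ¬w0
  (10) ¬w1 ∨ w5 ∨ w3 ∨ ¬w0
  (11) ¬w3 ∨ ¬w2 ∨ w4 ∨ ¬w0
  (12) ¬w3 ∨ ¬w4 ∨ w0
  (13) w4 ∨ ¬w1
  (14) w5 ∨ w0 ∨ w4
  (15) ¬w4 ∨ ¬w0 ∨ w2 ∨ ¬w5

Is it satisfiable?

Yes, satisfiable

Branch on w5: set w5 = False.
Branch on w1: set w1 = False.
Branch on w2: set w2 = True.
Branch on w0: set w0 = True.
(¬w3) alone gives w3 = False.
(¬w4) alone gives w4 = False.
All clauses are satisfied.
A satisfying assignment: w0: True,  w1: False,  w2: True,  w3: False,  w4: False,  w5: False.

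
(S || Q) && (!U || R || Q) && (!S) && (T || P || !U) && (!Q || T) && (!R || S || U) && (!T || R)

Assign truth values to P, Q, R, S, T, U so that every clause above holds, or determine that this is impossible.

P=false, Q=true, R=true, S=false, T=true, U=true

The clause (!S) is unit, so S = false.
The clause (Q) is unit, so Q = true.
The clause (T) is unit, so T = true.
The clause (R) is unit, so R = true.
The clause (U) is unit, so U = true.
All clauses hold; P can take either value.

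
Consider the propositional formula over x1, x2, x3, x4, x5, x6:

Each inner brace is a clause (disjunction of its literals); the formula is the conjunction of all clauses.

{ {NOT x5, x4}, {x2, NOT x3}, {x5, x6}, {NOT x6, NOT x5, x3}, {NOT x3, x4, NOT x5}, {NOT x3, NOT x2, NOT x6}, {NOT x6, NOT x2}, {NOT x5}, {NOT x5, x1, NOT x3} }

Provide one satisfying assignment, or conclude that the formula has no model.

x1=true, x2=false, x3=false, x4=true, x5=false, x6=true

Unit clause (NOT x5) forces x5 = false.
Unit clause (x6) forces x6 = true.
Unit clause (NOT x2) forces x2 = false.
Unit clause (NOT x3) forces x3 = false.
All clauses hold; x1, x4 can take either value.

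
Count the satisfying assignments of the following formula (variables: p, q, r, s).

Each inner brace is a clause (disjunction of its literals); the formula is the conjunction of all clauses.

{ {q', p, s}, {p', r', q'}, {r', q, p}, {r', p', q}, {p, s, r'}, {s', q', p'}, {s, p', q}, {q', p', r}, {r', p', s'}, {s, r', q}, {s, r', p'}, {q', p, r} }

4

There are 2^4 = 16 truth assignments over (p, q, r, s).
Split on r. With r = 1, the clauses containing r are satisfied and r' drops from the rest; 1 of the 2^3 = 8 assignments to the other variables satisfy what remains.
With r = 0, by the same count on the reduced clause set, 3 assignments work.
Total: 1 + 3 = 4.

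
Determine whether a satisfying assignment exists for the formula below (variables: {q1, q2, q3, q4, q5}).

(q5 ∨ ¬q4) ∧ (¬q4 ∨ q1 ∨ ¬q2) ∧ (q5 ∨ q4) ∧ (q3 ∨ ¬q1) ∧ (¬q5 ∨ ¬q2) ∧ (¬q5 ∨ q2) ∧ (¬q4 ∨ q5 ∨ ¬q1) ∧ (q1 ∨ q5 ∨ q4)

Case q5 = True:
Unit clause (¬q2) forces q2 = False.
Now (q2) is unsatisfied and unit — conflict.
Backtrack on q5: now try q5 = False.
Unit clause (¬q4) forces q4 = False.
Now (q4) is unsatisfied and unit — conflict.
Neither q5 = True nor q5 = False works.
No assignment satisfies every clause.

No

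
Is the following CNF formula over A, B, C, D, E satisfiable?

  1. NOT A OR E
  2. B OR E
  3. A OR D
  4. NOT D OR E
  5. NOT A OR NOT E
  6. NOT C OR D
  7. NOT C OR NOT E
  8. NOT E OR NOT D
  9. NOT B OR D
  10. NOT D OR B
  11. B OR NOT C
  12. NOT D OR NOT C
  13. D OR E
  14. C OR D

Unsatisfiable

Case A = false:
(D) alone gives D = true.
(E) alone gives E = true.
Now (NOT E) is unsatisfied and unit — conflict.
Undo A and try A = true.
(E) alone gives E = true.
Now (NOT E) is unsatisfied and unit — conflict.
Either choice for A ends in contradiction.
No assignment satisfies every clause.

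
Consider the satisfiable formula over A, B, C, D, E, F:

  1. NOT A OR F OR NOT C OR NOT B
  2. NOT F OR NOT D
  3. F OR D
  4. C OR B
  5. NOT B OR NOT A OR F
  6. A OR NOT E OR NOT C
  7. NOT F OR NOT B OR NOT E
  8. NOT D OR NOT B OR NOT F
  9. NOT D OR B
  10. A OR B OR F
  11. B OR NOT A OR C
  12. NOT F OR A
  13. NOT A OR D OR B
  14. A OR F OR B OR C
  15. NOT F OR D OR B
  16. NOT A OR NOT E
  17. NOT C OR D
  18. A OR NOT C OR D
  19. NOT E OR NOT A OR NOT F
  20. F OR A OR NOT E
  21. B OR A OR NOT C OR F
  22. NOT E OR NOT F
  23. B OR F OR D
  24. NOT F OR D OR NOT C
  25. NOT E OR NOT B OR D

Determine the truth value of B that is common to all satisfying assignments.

Suppose B = false.
Unit clause (C) forces C = true.
Unit clause (NOT D) forces D = false.
But (D) is also a unit clause — contradiction.
So every satisfying assignment has B = True.

True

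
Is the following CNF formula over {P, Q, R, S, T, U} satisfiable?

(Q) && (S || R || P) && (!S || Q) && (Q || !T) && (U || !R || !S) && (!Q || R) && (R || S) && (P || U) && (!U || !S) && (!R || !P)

Yes

From the singleton clause (Q), Q = true.
From the singleton clause (R), R = true.
From the singleton clause (!P), P = false.
From the singleton clause (U), U = true.
From the singleton clause (!S), S = false.
No clause remains; T is free.
A satisfying assignment: P: false, Q: true, R: true, S: false, T: true, U: true.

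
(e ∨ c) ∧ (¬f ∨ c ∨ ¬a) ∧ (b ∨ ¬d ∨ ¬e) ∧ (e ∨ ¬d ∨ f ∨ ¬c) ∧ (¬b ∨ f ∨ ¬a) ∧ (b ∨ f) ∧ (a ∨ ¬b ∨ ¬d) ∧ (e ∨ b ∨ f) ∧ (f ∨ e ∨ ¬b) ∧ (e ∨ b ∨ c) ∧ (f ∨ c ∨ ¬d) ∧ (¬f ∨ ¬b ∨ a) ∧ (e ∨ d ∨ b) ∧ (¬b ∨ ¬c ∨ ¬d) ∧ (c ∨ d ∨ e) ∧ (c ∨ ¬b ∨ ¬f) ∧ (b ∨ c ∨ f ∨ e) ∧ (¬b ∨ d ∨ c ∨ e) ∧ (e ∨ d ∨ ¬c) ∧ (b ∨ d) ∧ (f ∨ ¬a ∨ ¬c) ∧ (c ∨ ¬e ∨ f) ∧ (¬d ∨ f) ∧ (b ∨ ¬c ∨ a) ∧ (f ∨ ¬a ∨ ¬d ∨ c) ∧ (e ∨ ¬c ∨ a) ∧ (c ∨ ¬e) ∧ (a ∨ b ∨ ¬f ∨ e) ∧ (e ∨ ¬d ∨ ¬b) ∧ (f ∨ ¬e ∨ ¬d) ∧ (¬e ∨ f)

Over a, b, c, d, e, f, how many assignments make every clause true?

There are 2^6 = 64 truth assignments over (a, b, c, d, e, f).
Split on c. With c = True, the clauses containing c are satisfied and ¬c drops from the rest; 2 of the 2^5 = 32 assignments to the other variables satisfy what remains.
With c = False, by the same count on the reduced clause set, 0 assignments work.
Total: 2 + 0 = 2.

2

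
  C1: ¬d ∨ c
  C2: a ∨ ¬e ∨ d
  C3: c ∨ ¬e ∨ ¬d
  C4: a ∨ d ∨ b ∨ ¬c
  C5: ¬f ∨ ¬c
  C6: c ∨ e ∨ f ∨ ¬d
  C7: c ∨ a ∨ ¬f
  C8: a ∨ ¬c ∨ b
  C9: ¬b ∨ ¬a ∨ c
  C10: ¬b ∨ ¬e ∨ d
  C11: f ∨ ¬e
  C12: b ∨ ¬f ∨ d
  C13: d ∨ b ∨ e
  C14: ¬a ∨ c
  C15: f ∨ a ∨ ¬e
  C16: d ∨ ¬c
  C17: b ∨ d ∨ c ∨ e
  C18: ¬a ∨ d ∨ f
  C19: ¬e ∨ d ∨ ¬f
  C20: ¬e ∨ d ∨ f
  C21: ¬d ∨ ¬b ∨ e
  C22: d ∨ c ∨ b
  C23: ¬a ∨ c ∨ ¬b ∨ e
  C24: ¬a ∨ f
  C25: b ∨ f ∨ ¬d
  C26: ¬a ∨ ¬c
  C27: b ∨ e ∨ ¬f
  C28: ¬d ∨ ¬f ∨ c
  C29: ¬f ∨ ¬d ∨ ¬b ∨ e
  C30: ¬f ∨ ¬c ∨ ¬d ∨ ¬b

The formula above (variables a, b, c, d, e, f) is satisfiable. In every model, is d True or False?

False

Suppose d = True.
(c) alone gives c = True.
(¬f) alone gives f = False.
(¬e) alone gives e = False.
(¬b) alone gives b = False.
Now (b) is unsatisfied and unit — conflict.
So every satisfying assignment has d = False.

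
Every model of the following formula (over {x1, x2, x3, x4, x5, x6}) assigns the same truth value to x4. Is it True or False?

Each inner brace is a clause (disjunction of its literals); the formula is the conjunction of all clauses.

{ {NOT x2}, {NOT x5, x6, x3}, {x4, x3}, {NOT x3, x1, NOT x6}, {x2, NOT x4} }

False

Suppose x4 = true.
From the singleton clause (NOT x2), x2 = false.
Now (x2) is unsatisfied and unit — conflict.
So every satisfying assignment has x4 = False.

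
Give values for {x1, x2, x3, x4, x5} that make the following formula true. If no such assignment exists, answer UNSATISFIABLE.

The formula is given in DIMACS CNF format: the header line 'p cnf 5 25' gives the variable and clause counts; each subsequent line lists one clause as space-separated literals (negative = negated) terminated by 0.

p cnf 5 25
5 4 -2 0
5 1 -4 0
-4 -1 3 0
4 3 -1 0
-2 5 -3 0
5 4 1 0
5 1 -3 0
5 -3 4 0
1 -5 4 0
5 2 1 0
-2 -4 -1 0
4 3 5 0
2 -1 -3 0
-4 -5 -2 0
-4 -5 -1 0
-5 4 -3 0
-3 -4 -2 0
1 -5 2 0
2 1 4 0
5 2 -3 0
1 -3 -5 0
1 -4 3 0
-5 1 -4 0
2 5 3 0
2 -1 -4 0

Suppose x5 = True.
Suppose x1 = True.
The clause (¬x4) is unit, so x4 = False.
The clause (x3) is unit, so x3 = True.
Now (¬x3) is unsatisfied and unit — conflict.
Undo x1 and try x1 = False.
The clause (x4) is unit, so x4 = True.
Now (¬x4) is unsatisfied and unit — conflict.
Neither x1 = True nor x1 = False works.
Undo x5 and try x5 = False.
Suppose x4 = True.
The clause (x1) is unit, so x1 = True.
The clause (x3) is unit, so x3 = True.
The clause (¬x2) is unit, so x2 = False.
Now (x2) is unsatisfied and unit — conflict.
Undo x4 and try x4 = False.
The clause (¬x2) is unit, so x2 = False.
The clause (x1) is unit, so x1 = True.
The clause (x3) is unit, so x3 = True.
Now (¬x3) is unsatisfied and unit — conflict.
Neither x4 = True nor x4 = False works.
Neither x5 = True nor x5 = False works.

UNSATISFIABLE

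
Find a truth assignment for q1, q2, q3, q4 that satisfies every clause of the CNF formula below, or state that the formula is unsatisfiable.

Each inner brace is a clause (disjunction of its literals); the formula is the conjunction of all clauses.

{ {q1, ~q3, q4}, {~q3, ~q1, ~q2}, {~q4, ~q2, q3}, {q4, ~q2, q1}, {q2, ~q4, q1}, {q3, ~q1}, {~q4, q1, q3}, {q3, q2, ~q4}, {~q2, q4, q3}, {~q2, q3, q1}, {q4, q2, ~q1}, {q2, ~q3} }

q1: 0; q2: 0; q3: 0; q4: 0

Try q3 = 0.
From the singleton clause (~q1), q1 = 0.
From the singleton clause (~q4), q4 = 0.
From the singleton clause (~q2), q2 = 0.
All clauses are satisfied.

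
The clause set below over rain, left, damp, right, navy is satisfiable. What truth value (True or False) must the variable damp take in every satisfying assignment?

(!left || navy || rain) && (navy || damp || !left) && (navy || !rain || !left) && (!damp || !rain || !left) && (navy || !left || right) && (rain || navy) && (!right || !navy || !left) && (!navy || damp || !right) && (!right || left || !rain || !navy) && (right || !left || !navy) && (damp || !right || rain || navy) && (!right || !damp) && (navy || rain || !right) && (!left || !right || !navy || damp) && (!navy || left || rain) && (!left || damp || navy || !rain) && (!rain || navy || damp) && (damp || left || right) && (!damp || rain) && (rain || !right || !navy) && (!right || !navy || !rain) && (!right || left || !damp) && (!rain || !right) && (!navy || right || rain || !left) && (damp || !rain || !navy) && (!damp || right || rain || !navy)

True

Suppose damp = false.
Try navy = true.
(!right) alone gives right = false.
(!left) alone gives left = false.
But (left) is also a unit clause — contradiction.
Undo navy and try navy = false.
(!left) alone gives left = false.
(rain) alone gives rain = true.
But (!rain) is also a unit clause — contradiction.
Neither navy = true nor navy = false works.
So every satisfying assignment has damp = True.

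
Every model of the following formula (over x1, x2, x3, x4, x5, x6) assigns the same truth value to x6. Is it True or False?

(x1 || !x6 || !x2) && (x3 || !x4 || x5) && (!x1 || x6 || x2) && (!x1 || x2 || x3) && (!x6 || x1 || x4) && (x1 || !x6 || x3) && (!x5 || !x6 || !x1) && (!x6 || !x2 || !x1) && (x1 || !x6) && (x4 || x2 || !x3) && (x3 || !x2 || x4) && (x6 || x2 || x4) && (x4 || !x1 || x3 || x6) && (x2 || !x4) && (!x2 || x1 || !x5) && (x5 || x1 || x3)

Suppose x6 = true.
(x1) alone gives x1 = true.
(!x5) alone gives x5 = false.
(!x2) alone gives x2 = false.
(x3) alone gives x3 = true.
(x4) alone gives x4 = true.
That conflicts with the unit clause (!x4).
So every satisfying assignment has x6 = False.

False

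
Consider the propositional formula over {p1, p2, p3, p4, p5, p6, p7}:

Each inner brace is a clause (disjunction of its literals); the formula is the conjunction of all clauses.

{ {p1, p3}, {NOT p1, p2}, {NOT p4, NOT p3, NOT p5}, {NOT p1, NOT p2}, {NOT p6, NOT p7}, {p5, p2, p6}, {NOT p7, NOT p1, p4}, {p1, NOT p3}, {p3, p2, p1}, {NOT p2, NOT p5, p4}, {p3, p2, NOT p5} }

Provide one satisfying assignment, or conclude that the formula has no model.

Case p1 = true:
(p2) alone gives p2 = true.
That conflicts with the unit clause (NOT p2).
Backtrack on p1: now try p1 = false.
(p3) alone gives p3 = true.
That conflicts with the unit clause (NOT p3).
Either choice for p1 ends in contradiction.

UNSATISFIABLE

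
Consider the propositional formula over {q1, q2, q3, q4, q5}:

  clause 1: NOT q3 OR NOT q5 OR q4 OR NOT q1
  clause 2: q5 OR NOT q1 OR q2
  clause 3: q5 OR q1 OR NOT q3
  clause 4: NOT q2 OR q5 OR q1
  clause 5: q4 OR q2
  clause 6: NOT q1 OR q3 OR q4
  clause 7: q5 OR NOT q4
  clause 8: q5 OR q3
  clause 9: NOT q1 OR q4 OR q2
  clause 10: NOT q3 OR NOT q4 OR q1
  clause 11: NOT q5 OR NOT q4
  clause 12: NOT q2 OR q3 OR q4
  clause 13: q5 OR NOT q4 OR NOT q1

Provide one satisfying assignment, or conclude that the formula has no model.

q1: false,  q2: true,  q3: true,  q4: false,  q5: true

Branch on q4: set q4 = false.
Unit clause (q2) forces q2 = true.
Unit clause (q3) forces q3 = true.
Branch on q5: set q5 = true.
Unit clause (NOT q1) forces q1 = false.
Every clause now holds.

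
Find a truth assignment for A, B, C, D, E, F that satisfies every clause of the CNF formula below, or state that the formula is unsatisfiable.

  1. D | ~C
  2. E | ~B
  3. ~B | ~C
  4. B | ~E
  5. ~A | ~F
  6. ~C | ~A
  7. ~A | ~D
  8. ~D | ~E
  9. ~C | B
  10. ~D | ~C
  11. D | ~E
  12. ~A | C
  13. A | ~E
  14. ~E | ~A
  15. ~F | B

A: 0; B: 0; C: 0; D: 0; E: 0; F: 0

Suppose D = 0.
From the singleton clause (~C), C = 0.
From the singleton clause (~E), E = 0.
From the singleton clause (~B), B = 0.
From the singleton clause (~A), A = 0.
From the singleton clause (~F), F = 0.
Every clause now holds.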